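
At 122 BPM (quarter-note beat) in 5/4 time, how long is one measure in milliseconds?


Reasoning:
Quarter-note beat duration = 60000 / 122 ms
Beats per measure (5/4) = 5
One measure = 5 × 60000 / 122 = 300000 / 122 ms
= 2459.0 ms


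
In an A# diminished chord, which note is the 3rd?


Solution.
Diminished triad = root + minor 3rd (3 semitones) + diminished 5th (6 semitones)
A triad on A# stacks thirds, so the chord tones use letter names A-C-E
Root: A#
Minor 3rd above A#: C#
Diminished 5th above A#: E
The 3rd = C#


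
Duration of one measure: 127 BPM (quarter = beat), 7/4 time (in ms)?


Step by step:
Quarter-note beat duration = 60000 / 127 ms
Beats per measure (7/4) = 7
One measure = 7 × 60000 / 127 = 420000 / 127 ms
= 3307.1 ms


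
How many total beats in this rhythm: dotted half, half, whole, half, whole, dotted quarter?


Working:
Beat values:
  dotted half = 3 beats
  half = 2 beats
  whole = 4 beats
  half = 2 beats
  whole = 4 beats
  dotted quarter = 1.5 beats
Sum = 3 + 2 + 4 + 2 + 4 + 1.5
= 16.5 beats


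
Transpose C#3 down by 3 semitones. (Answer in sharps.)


C#3: chromatic position 1 in octave 3 → absolute = 3×12 + 1 = 37
Transpose down 3: 37 - 3 = 34
34 = 2×12 + 10 → A# in octave 2
Result = A#2


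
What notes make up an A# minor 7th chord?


Minor 7th chord = root + minor 3rd + perfect 5th + minor 7th
Seventh chords stack in thirds, so the letter names are A-C-E-G
Root: A#
Minor 3rd above A#: C#
Perfect 5th above A#: E#
Minor 7th above A#: G#
Chord = A# C# E# G#


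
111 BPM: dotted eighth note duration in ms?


Step by step:
One quarter-note beat = 60000 / BPM = 60000 / 111 ms
Dotted eighth note = 3/4 × quarter note
Duration = 3/4 × 60000 / 111 = 45000 / 111
= 405.4 ms


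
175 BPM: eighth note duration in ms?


Let's work it out.
One quarter-note beat = 60000 / BPM = 60000 / 175 ms
Eighth note = 1/2 × quarter note
Duration = 1/2 × 60000 / 175 = 30000 / 175
= 171.4 ms


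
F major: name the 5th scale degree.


Step by step:
Major scale pattern: W-W-H-W-W-W-H (2-2-1-2-2-2-1 semitones)
Starting from F:
  F + 2 semitones → G
  G + 2 semitones → A
  A + 1 semitone → Bb
  Bb + 2 semitones → C
  C + 2 semitones → D
  D + 2 semitones → E
  E + 1 semitone → F
Scale: F G A Bb C D E
Degree 5 = C


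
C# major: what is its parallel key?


Reasoning:
Parallel keys share the same tonic but differ in mode
C# major → parallel is C# minor
= C# minor


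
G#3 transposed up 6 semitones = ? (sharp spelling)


G#3: chromatic position 8 in octave 3 → absolute = 3×12 + 8 = 44
Transpose up 6: 44 + 6 = 50
50 = 4×12 + 2 → D in octave 4
Result = D4


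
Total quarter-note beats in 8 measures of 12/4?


Let's work it out.
Time signature 12/4: the bottom number 4 means the quarter note gets one count
The top number 12 means 12 quarter-note beats per measure
Total = 12 × 8 measures
= 96 quarter-note beats


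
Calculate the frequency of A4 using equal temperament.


Working:
f = 440 × 2^(n/12) where n = semitones from A4
A4: 0 semitones from A4
f = 440 × 2^(0/12)
f = 440.00 Hz


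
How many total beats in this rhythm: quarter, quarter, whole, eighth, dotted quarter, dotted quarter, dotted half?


Working:
Beat values:
  quarter = 1 beat
  quarter = 1 beat
  whole = 4 beats
  eighth = 0.5 beats
  dotted quarter = 1.5 beats
  dotted quarter = 1.5 beats
  dotted half = 3 beats
Sum = 1 + 1 + 4 + 0.5 + 1.5 + 1.5 + 3
= 12.5 beats


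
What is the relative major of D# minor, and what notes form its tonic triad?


The relative major shares the key signature and is a minor 3rd above the minor tonic
A minor 3rd above D# is F#
→ relative major of D# minor is F# major
Tonic triad of F# major = root + major 3rd + perfect 5th = F# A# C#
= F# major; triad = F# A# C#


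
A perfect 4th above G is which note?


A 4th spans 4 letter names, so from G we land on C
A perfect 4th = 5 semitones above G
Spell C at that pitch: C
= C


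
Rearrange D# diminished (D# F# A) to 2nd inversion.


Reasoning:
Root position: D# F# A
2nd inversion: move root and 3rd up an octave
Bass note: A
Notes (bottom to top) = A D# F#


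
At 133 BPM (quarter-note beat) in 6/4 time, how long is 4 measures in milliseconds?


Solution.
Quarter-note beat duration = 60000 / 133 ms
Beats per measure (6/4) = 6
One measure = 6 × 60000 / 133 = 360000 / 133 ms
4 measures = 4 × 360000 / 133 = 1440000 / 133
= 10827.1 ms


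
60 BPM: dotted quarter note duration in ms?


One quarter-note beat = 60000 / BPM = 60000 / 60 ms
Dotted quarter note = 3/2 × quarter note
Duration = 3/2 × 60000 / 60 = 90000 / 60
= 1500.0 ms


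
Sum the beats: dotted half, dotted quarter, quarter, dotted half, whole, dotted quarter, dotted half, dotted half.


Let's work it out.
Beat values:
  dotted half = 3 beats
  dotted quarter = 1.5 beats
  quarter = 1 beat
  dotted half = 3 beats
  whole = 4 beats
  dotted quarter = 1.5 beats
  dotted half = 3 beats
  dotted half = 3 beats
Sum = 3 + 1.5 + 1 + 3 + 4 + 1.5 + 3 + 3
= 20 beats


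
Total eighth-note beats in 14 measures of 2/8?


Step by step:
Time signature 2/8: the bottom number 8 means the eighth note gets one count
The top number 2 means 2 eighth-note beats per measure
Total = 2 × 14 measures
= 28 eighth-note beats


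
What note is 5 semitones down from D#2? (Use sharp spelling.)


Reasoning:
D#2: chromatic position 3 in octave 2 → absolute = 2×12 + 3 = 27
Transpose down 5: 27 - 5 = 22
22 = 1×12 + 10 → A# in octave 1
Result = A#1


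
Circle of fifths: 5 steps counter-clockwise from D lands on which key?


Step by step:
Each counter-clockwise step moves down a perfect 5th (= up a perfect 4th)
From D: D → G → C → F → Bb → Eb
= Eb


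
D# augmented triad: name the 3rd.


Step by step:
Augmented triad = root + major 3rd (4 semitones) + augmented 5th (8 semitones)
A triad on D# stacks thirds, so the chord tones use letter names D-F-A
Root: D#
Major 3rd above D#: F##
Augmented 5th above D#: A##
The 3rd = F##


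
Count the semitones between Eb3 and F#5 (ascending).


Reasoning:
Absolute semitone position = octave×12 + chromatic position
Eb3: 3×12 + 3 = 39
F#5: 5×12 + 6 = 66
Difference = 66 - 39 = 27
= 27 semitones


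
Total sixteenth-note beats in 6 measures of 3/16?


Time signature 3/16: the bottom number 16 means the sixteenth note gets one count
The top number 3 means 3 sixteenth-note beats per measure
Total = 3 × 6 measures
= 18 sixteenth-note beats


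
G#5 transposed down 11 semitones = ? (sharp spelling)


G#5: chromatic position 8 in octave 5 → absolute = 5×12 + 8 = 68
Transpose down 11: 68 - 11 = 57
57 = 4×12 + 9 → A in octave 4
Result = A4


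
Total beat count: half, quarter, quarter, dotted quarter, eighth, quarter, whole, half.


Reasoning:
Beat values:
  half = 2 beats
  quarter = 1 beat
  quarter = 1 beat
  dotted quarter = 1.5 beats
  eighth = 0.5 beats
  quarter = 1 beat
  whole = 4 beats
  half = 2 beats
Sum = 2 + 1 + 1 + 1.5 + 0.5 + 1 + 4 + 2
= 13 beats


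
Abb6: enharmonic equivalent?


Let's work it out.
Enharmonic notes sound the same pitch but are spelled with different letter names
Abb and G name the same pitch class
= G6


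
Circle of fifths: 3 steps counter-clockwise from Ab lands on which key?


Working:
Each counter-clockwise step moves down a perfect 5th (= up a perfect 4th)
From Ab: Ab → Db → F#/Gb → B
= B


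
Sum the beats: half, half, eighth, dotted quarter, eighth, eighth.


Working:
Beat values:
  half = 2 beats
  half = 2 beats
  eighth = 0.5 beats
  dotted quarter = 1.5 beats
  eighth = 0.5 beats
  eighth = 0.5 beats
Sum = 2 + 2 + 0.5 + 1.5 + 0.5 + 0.5
= 7 beats


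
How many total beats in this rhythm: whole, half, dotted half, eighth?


Solution.
Beat values:
  whole = 4 beats
  half = 2 beats
  dotted half = 3 beats
  eighth = 0.5 beats
Sum = 4 + 2 + 3 + 0.5
= 9.5 beats


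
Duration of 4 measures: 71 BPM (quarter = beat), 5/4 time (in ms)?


Working:
Quarter-note beat duration = 60000 / 71 ms
Beats per measure (5/4) = 5
One measure = 5 × 60000 / 71 = 300000 / 71 ms
4 measures = 4 × 300000 / 71 = 1200000 / 71
= 16901.4 ms


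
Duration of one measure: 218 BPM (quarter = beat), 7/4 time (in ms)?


Working:
Quarter-note beat duration = 60000 / 218 ms
Beats per measure (7/4) = 7
One measure = 7 × 60000 / 218 = 420000 / 218 ms
= 1926.6 ms


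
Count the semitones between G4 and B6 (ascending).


Absolute semitone position = octave×12 + chromatic position
G4: 4×12 + 7 = 55
B6: 6×12 + 11 = 83
Difference = 83 - 55 = 28
= 28 semitones


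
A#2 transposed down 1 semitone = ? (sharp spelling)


A#2: chromatic position 10 in octave 2 → absolute = 2×12 + 10 = 34
Transpose down 1: 34 - 1 = 33
33 = 2×12 + 9 → A in octave 2
Result = A2


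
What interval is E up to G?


Reasoning:
Letter names: E → G spans 3 letter names → a 3rd
Semitones: E → G = 3 half-steps
A 3rd of 3 semitones is a minor 3rd
= minor 3rd


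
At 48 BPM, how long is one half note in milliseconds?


Step by step:
One quarter-note beat = 60000 / BPM = 60000 / 48 ms
Half note = 2 × quarter note
Duration = 2 × 60000 / 48 = 120000 / 48
= 2500.0 ms


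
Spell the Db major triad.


Step by step:
Major triad = root + major 3rd (4 semitones) + perfect 5th (7 semitones)
A triad on Db stacks thirds, so the chord tones use letter names D-F-A
Root: Db
Major 3rd above Db: F
Perfect 5th above Db: Ab
Chord = Db F Ab


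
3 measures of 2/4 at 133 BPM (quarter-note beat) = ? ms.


Quarter-note beat duration = 60000 / 133 ms
Beats per measure (2/4) = 2
One measure = 2 × 60000 / 133 = 120000 / 133 ms
3 measures = 3 × 120000 / 133 = 360000 / 133
= 2706.8 ms


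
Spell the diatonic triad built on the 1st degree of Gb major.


Gb major scale: Gb Ab Bb Cb Db Eb F
Diatonic triad on degree 1 stacks scale notes 1, 3, 5: Gb Bb Db
Gb→Bb = 4 semitones; Gb→Db = 7 semitones → major triad
= Gb Bb Db (major)


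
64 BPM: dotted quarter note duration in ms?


Step by step:
One quarter-note beat = 60000 / BPM = 60000 / 64 ms
Dotted quarter note = 3/2 × quarter note
Duration = 3/2 × 60000 / 64 = 90000 / 64
= 1406.2 ms


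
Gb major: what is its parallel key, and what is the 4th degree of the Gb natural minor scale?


Parallel keys share the same tonic but differ in mode
Gb major → parallel is Gb minor
Gb natural minor scale: Gb Ab Bbb Cb Db Ebb Fb
= Gb minor; 4th degree = Cb


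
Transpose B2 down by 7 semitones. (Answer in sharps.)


Let's work it out.
B2: chromatic position 11 in octave 2 → absolute = 2×12 + 11 = 35
Transpose down 7: 35 - 7 = 28
28 = 2×12 + 4 → E in octave 2
Result = E2


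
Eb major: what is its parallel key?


Working:
Parallel keys share the same tonic but differ in mode
Eb major → parallel is Eb minor
= Eb minor


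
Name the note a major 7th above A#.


Step by step:
A 7th spans 7 letter names, so from A we land on G
A major 7th = 11 semitones above A#
Spell G at that pitch: G##
= G##


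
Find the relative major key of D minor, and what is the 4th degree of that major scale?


Solution.
The relative major shares the key signature and is a minor 3rd above the minor tonic
A minor 3rd above D is F
→ relative major of D minor is F major
F major scale: F G A Bb C D E
= F major; 4th degree = Bb


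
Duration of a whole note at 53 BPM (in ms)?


Solution.
One quarter-note beat = 60000 / BPM = 60000 / 53 ms
Whole note = 4 × quarter note
Duration = 4 × 60000 / 53 = 240000 / 53
= 4528.3 ms


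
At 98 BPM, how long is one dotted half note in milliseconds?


Working:
One quarter-note beat = 60000 / BPM = 60000 / 98 ms
Dotted half note = 3 × quarter note
Duration = 3 × 60000 / 98 = 180000 / 98
= 1836.7 ms


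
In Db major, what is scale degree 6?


Major scale pattern: W-W-H-W-W-W-H (2-2-1-2-2-2-1 semitones)
Starting from Db:
  Db + 2 semitones → Eb
  Eb + 2 semitones → F
  F + 1 semitone → Gb
  Gb + 2 semitones → Ab
  Ab + 2 semitones → Bb
  Bb + 2 semitones → C
  C + 1 semitone → Db
Scale: Db Eb F Gb Ab Bb C
Degree 6 = Bb


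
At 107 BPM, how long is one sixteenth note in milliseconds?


One quarter-note beat = 60000 / BPM = 60000 / 107 ms
Sixteenth note = 1/4 × quarter note
Duration = 1/4 × 60000 / 107 = 15000 / 107
= 140.2 ms


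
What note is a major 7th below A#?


Solution.
A 7th spans 7 letter names, so from A we land on B
A major 7th = 11 semitones below A#
Spell B at that pitch: B
= B


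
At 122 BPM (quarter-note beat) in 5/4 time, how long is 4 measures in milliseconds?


Let's work it out.
Quarter-note beat duration = 60000 / 122 ms
Beats per measure (5/4) = 5
One measure = 5 × 60000 / 122 = 300000 / 122 ms
4 measures = 4 × 300000 / 122 = 1200000 / 122
= 9836.1 ms


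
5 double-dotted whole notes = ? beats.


Reasoning:
Base whole note = 4 beats
Dot 1 adds half the previous value: +2
Dot 2 adds half the previous value: +1
One double-dotted whole = 4 + 2 + 1 = 7
5 of them = 5 × 7 = 35
= 35 beats


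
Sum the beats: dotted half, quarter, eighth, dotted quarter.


Beat values:
  dotted half = 3 beats
  quarter = 1 beat
  eighth = 0.5 beats
  dotted quarter = 1.5 beats
Sum = 3 + 1 + 0.5 + 1.5
= 6 beats


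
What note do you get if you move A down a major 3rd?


Reasoning:
major 3rd: 3 letter names, 4 semitones
Letter: A - 2 → F
Pitch: A - 4 semitones, spelled as an F → F
= F


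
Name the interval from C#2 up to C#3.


Let's work it out.
Letter names: C → C spans 8 letter names → an octave
Semitones: C#2 → C#3 = 12 half-steps
An octave of 12 semitones is a perfect octave
= perfect octave


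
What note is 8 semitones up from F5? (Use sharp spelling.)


F5: chromatic position 5 in octave 5 → absolute = 5×12 + 5 = 65
Transpose up 8: 65 + 8 = 73
73 = 6×12 + 1 → C# in octave 6
Result = C#6


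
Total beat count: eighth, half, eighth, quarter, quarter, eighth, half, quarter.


Step by step:
Beat values:
  eighth = 0.5 beats
  half = 2 beats
  eighth = 0.5 beats
  quarter = 1 beat
  quarter = 1 beat
  eighth = 0.5 beats
  half = 2 beats
  quarter = 1 beat
Sum = 0.5 + 2 + 0.5 + 1 + 1 + 0.5 + 2 + 1
= 8.5 beats


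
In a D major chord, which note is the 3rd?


Major triad = root + major 3rd (4 semitones) + perfect 5th (7 semitones)
A triad on D stacks thirds, so the chord tones use letter names D-F-A
Root: D
Major 3rd above D: F#
Perfect 5th above D: A
The 3rd = F#


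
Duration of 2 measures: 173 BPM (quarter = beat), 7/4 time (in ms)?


Working:
Quarter-note beat duration = 60000 / 173 ms
Beats per measure (7/4) = 7
One measure = 7 × 60000 / 173 = 420000 / 173 ms
2 measures = 2 × 420000 / 173 = 840000 / 173
= 4855.5 ms


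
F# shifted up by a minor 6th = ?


Reasoning:
minor 6th: 6 letter names, 8 semitones
Letter: F + 5 → D
Pitch: F# + 8 semitones, spelled as a D → D
= D


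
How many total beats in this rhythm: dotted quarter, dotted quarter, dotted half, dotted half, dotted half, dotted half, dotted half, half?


Working:
Beat values:
  dotted quarter = 1.5 beats
  dotted quarter = 1.5 beats
  dotted half = 3 beats
  dotted half = 3 beats
  dotted half = 3 beats
  dotted half = 3 beats
  dotted half = 3 beats
  half = 2 beats
Sum = 1.5 + 1.5 + 3 + 3 + 3 + 3 + 3 + 2
= 20 beats


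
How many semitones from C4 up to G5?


Reasoning:
Absolute semitone position = octave×12 + chromatic position
C4: 4×12 + 0 = 48
G5: 5×12 + 7 = 67
Difference = 67 - 48 = 19
= 19 semitones


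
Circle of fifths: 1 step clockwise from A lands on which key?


Let's work it out.
Each clockwise step on the circle of fifths moves up a perfect 5th
From A: A → E
= E


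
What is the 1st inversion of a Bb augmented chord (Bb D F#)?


Root position: Bb D F#
1st inversion: move root up an octave
Bass note: D
Notes (bottom to top) = D F# Bb


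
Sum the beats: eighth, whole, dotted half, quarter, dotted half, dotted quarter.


Solution.
Beat values:
  eighth = 0.5 beats
  whole = 4 beats
  dotted half = 3 beats
  quarter = 1 beat
  dotted half = 3 beats
  dotted quarter = 1.5 beats
Sum = 0.5 + 4 + 3 + 1 + 3 + 1.5
= 13 beats


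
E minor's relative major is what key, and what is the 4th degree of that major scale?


The relative major shares the key signature and is a minor 3rd above the minor tonic
A minor 3rd above E is G
→ relative major of E minor is G major
G major scale: G A B C D E F#
= G major; 4th degree = C


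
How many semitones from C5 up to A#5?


Absolute semitone position = octave×12 + chromatic position
C5: 5×12 + 0 = 60
A#5: 5×12 + 10 = 70
Difference = 70 - 60 = 10
= 10 semitones


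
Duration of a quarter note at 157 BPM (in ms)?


One quarter-note beat = 60000 / BPM = 60000 / 157 ms
Duration = 60000 / 157
= 382.2 ms


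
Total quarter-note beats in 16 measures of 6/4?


Time signature 6/4: the bottom number 4 means the quarter note gets one count
The top number 6 means 6 quarter-note beats per measure
Total = 6 × 16 measures
= 96 quarter-note beats


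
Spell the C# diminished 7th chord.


Solution.
Diminished 7th chord = root + minor 3rd + diminished 5th + diminished 7th
Seventh chords stack in thirds, so the letter names are C-E-G-B
Root: C#
Minor 3rd above C#: E
Diminished 5th above C#: G
Diminished 7th above C#: Bb
Chord = C# E G Bb


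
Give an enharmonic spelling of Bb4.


Enharmonic notes sound the same pitch but are spelled with different letter names
Bb and A# name the same pitch class
= A#4


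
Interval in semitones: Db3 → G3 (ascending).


Working:
Absolute semitone position = octave×12 + chromatic position
Db3: 3×12 + 1 = 37
G3: 3×12 + 7 = 43
Difference = 43 - 37 = 6
= 6 semitones


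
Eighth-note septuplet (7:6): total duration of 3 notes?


Working:
Septuplet: 7 notes occupy the space of 6 eighth notes
Space = 6 × 1/2 = 3 beats
Each septuplet note = 3 / 7 = 3/7 beats
3 notes = 3 × 3/7 = 9/7
= 9/7 beats


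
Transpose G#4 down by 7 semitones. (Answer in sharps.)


G#4: chromatic position 8 in octave 4 → absolute = 4×12 + 8 = 56
Transpose down 7: 56 - 7 = 49
49 = 4×12 + 1 → C# in octave 4
Result = C#4


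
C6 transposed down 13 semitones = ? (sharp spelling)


Reasoning:
C6: chromatic position 0 in octave 6 → absolute = 6×12 + 0 = 72
Transpose down 13: 72 - 13 = 59
59 = 4×12 + 11 → B in octave 4
Result = B4


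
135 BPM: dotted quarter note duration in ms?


Step by step:
One quarter-note beat = 60000 / BPM = 60000 / 135 ms
Dotted quarter note = 3/2 × quarter note
Duration = 3/2 × 60000 / 135 = 90000 / 135
= 666.7 ms


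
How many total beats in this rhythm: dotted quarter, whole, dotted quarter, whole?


Solution.
Beat values:
  dotted quarter = 1.5 beats
  whole = 4 beats
  dotted quarter = 1.5 beats
  whole = 4 beats
Sum = 1.5 + 4 + 1.5 + 4
= 11 beats


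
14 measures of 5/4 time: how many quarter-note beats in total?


Solution.
Time signature 5/4: the bottom number 4 means the quarter note gets one count
The top number 5 means 5 quarter-note beats per measure
Total = 5 × 14 measures
= 70 quarter-note beats


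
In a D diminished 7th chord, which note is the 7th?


Solution.
Diminished 7th chord = root + minor 3rd + diminished 5th + diminished 7th
Seventh chords stack in thirds, so the letter names are D-F-A-C
Root: D
Minor 3rd above D: F
Diminished 5th above D: Ab
Diminished 7th above D: Cb
The 7th = Cb


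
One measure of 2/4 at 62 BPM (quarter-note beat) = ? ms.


Reasoning:
Quarter-note beat duration = 60000 / 62 ms
Beats per measure (2/4) = 2
One measure = 2 × 60000 / 62 = 120000 / 62 ms
= 1935.5 ms


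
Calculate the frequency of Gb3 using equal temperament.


Step by step:
f = 440 × 2^(n/12) where n = semitones from A4
Gb3: -15 semitones from A4
f = 440 × 2^(-15/12)
f = 185.00 Hz


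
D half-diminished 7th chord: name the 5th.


Working:
Half-diminished 7th chord = root + minor 3rd + diminished 5th + minor 7th
Seventh chords stack in thirds, so the letter names are D-F-A-C
Root: D
Minor 3rd above D: F
Diminished 5th above D: Ab
Minor 7th above D: C
The 5th = Ab


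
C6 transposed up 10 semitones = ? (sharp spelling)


C6: chromatic position 0 in octave 6 → absolute = 6×12 + 0 = 72
Transpose up 10: 72 + 10 = 82
82 = 6×12 + 10 → A# in octave 6
Result = A#6


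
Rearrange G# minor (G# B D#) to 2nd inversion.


Root position: G# B D#
2nd inversion: move root and 3rd up an octave
Bass note: D#
Notes (bottom to top) = D# G# B


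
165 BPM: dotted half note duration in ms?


Working:
One quarter-note beat = 60000 / BPM = 60000 / 165 ms
Dotted half note = 3 × quarter note
Duration = 3 × 60000 / 165 = 180000 / 165
= 1090.9 ms


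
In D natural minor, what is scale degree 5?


Step by step:
Natural minor scale pattern: W-H-W-W-H-W-W (2-1-2-2-1-2-2 semitones)
Starting from D:
  D + 2 semitones → E
  E + 1 semitone → F
  F + 2 semitones → G
  G + 2 semitones → A
  A + 1 semitone → Bb
  Bb + 2 semitones → C
  C + 2 semitones → D
Scale: D E F G A Bb C
Degree 5 = A


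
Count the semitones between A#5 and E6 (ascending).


Step by step:
Absolute semitone position = octave×12 + chromatic position
A#5: 5×12 + 10 = 70
E6: 6×12 + 4 = 76
Difference = 76 - 70 = 6
= 6 semitones


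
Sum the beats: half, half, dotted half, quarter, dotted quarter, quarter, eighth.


Step by step:
Beat values:
  half = 2 beats
  half = 2 beats
  dotted half = 3 beats
  quarter = 1 beat
  dotted quarter = 1.5 beats
  quarter = 1 beat
  eighth = 0.5 beats
Sum = 2 + 2 + 3 + 1 + 1.5 + 1 + 0.5
= 11 beats


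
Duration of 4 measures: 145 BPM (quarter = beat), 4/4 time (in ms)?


Quarter-note beat duration = 60000 / 145 ms
Beats per measure (4/4) = 4
One measure = 4 × 60000 / 145 = 240000 / 145 ms
4 measures = 4 × 240000 / 145 = 960000 / 145
= 6620.7 ms


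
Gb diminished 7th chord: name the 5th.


Diminished 7th chord = root + minor 3rd + diminished 5th + diminished 7th
Seventh chords stack in thirds, so the letter names are G-B-D-F
Root: Gb
Minor 3rd above Gb: Bbb
Diminished 5th above Gb: Dbb
Diminished 7th above Gb: Fbb
The 5th = Dbb


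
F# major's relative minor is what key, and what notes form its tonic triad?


Step by step:
The relative minor shares the major's key signature and starts on its 6th degree
6th degree = a major 6th above the tonic; a major 6th above F# is D#
→ relative minor of F# major is D# minor
Tonic triad of D# minor = root + minor 3rd + perfect 5th = D# F# A#
= D# minor; triad = D# F# A#


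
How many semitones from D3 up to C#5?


Step by step:
Absolute semitone position = octave×12 + chromatic position
D3: 3×12 + 2 = 38
C#5: 5×12 + 1 = 61
Difference = 61 - 38 = 23
= 23 semitones


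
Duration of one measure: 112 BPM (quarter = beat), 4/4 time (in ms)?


Quarter-note beat duration = 60000 / 112 ms
Beats per measure (4/4) = 4
One measure = 4 × 60000 / 112 = 240000 / 112 ms
= 2142.9 ms


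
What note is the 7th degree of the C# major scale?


Major scale pattern: W-W-H-W-W-W-H (2-2-1-2-2-2-1 semitones)
Starting from C#:
  C# + 2 semitones → D#
  D# + 2 semitones → E#
  E# + 1 semitone → F#
  F# + 2 semitones → G#
  G# + 2 semitones → A#
  A# + 2 semitones → B#
  B# + 1 semitone → C#
Scale: C# D# E# F# G# A# B#
Degree 7 = B#


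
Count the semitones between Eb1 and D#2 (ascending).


Solution.
Absolute semitone position = octave×12 + chromatic position
Eb1: 1×12 + 3 = 15
D#2: 2×12 + 3 = 27
Difference = 27 - 15 = 12
= 12 semitones


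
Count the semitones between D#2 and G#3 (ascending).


Reasoning:
Absolute semitone position = octave×12 + chromatic position
D#2: 2×12 + 3 = 27
G#3: 3×12 + 8 = 44
Difference = 44 - 27 = 17
= 17 semitones


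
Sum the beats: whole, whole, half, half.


Let's work it out.
Beat values:
  whole = 4 beats
  whole = 4 beats
  half = 2 beats
  half = 2 beats
Sum = 4 + 4 + 2 + 2
= 12 beats


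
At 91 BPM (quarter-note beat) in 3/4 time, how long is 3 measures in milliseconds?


Reasoning:
Quarter-note beat duration = 60000 / 91 ms
Beats per measure (3/4) = 3
One measure = 3 × 60000 / 91 = 180000 / 91 ms
3 measures = 3 × 180000 / 91 = 540000 / 91
= 5934.1 ms


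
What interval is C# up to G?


Reasoning:
Letter names: C → G spans 5 letter names → a 5th
Semitones: C# → G = 6 half-steps
A 5th of 6 semitones is a diminished 5th
= diminished 5th


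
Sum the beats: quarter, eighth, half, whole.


Beat values:
  quarter = 1 beat
  eighth = 0.5 beats
  half = 2 beats
  whole = 4 beats
Sum = 1 + 0.5 + 2 + 4
= 7.5 beats


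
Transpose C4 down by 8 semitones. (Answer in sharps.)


Solution.
C4: chromatic position 0 in octave 4 → absolute = 4×12 + 0 = 48
Transpose down 8: 48 - 8 = 40
40 = 3×12 + 4 → E in octave 3
Result = E3


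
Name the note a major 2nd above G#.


A 2nd spans 2 letter names, so from G we land on A
A major 2nd = 2 semitones above G#
Spell A at that pitch: A#
= A#


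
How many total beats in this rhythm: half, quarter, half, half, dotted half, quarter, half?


Beat values:
  half = 2 beats
  quarter = 1 beat
  half = 2 beats
  half = 2 beats
  dotted half = 3 beats
  quarter = 1 beat
  half = 2 beats
Sum = 2 + 1 + 2 + 2 + 3 + 1 + 2
= 13 beats


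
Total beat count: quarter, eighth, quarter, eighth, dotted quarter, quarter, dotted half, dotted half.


Step by step:
Beat values:
  quarter = 1 beat
  eighth = 0.5 beats
  quarter = 1 beat
  eighth = 0.5 beats
  dotted quarter = 1.5 beats
  quarter = 1 beat
  dotted half = 3 beats
  dotted half = 3 beats
Sum = 1 + 0.5 + 1 + 0.5 + 1.5 + 1 + 3 + 3
= 11.5 beats


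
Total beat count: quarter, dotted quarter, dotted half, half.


Solution.
Beat values:
  quarter = 1 beat
  dotted quarter = 1.5 beats
  dotted half = 3 beats
  half = 2 beats
Sum = 1 + 1.5 + 3 + 2
= 7.5 beats


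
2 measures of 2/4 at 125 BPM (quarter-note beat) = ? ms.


Quarter-note beat duration = 60000 / 125 ms
Beats per measure (2/4) = 2
One measure = 2 × 60000 / 125 = 120000 / 125 ms
2 measures = 2 × 120000 / 125 = 240000 / 125
= 1920.0 ms


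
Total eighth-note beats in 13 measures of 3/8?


Solution.
Time signature 3/8: the bottom number 8 means the eighth note gets one count
The top number 3 means 3 eighth-note beats per measure
Total = 3 × 13 measures
= 39 eighth-note beats


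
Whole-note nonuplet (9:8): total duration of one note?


Let's work it out.
Nonuplet: 9 notes occupy the space of 8 whole notes
Space = 8 × 4 = 32 beats
Each nonuplet note = 32 / 9 = 32/9 beats
= 32/9 beats


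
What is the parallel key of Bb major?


Let's work it out.
Parallel keys share the same tonic but differ in mode
Bb major → parallel is Bb minor
= Bb minor


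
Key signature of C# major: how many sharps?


Step by step:
Sharp major keys follow the circle of fifths: C(0), G(1), D(2), A(3), E(4), B(5), F#(6), C#(7)
C# major has 7 sharps
Order of sharps: F# C# G# D# A# E# B# → first 7: F#, C#, G#, D#, A#, E#, B#
= 7 sharps


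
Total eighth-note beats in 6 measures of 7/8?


Working:
Time signature 7/8: the bottom number 8 means the eighth note gets one count
The top number 7 means 7 eighth-note beats per measure
Total = 7 × 6 measures
= 42 eighth-note beats


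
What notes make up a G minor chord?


Minor triad = root + minor 3rd (3 semitones) + perfect 5th (7 semitones)
A triad on G stacks thirds, so the chord tones use letter names G-B-D
Root: G
Minor 3rd above G: Bb
Perfect 5th above G: D
Chord = G Bb D


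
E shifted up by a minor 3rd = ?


Let's work it out.
minor 3rd: 3 letter names, 3 semitones
Letter: E + 2 → G
Pitch: E + 3 semitones, spelled as a G → G
= G


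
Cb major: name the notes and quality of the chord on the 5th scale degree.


Solution.
Cb major scale: Cb Db Eb Fb Gb Ab Bb
Diatonic triad on degree 5 stacks scale notes 5, 7, 2: Gb Bb Db
Gb→Bb = 4 semitones; Gb→Db = 7 semitones → major triad
= Gb Bb Db (major)


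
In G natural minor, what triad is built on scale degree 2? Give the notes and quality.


Reasoning:
G natural minor scale: G A Bb C D Eb F
Diatonic triad on degree 2 stacks scale notes 2, 4, 6: A C Eb
A→C = 3 semitones; A→Eb = 6 semitones → diminished triad
= A C Eb (diminished)


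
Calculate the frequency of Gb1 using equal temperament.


f = 440 × 2^(n/12) where n = semitones from A4
Gb1: -39 semitones from A4
f = 440 × 2^(-39/12)
f = 46.25 Hz


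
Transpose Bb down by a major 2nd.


Reasoning:
major 2nd: 2 letter names, 2 semitones
Letter: B - 1 → A
Pitch: Bb - 2 semitones, spelled as an A → Ab
= Ab


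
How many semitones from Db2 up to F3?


Absolute semitone position = octave×12 + chromatic position
Db2: 2×12 + 1 = 25
F3: 3×12 + 5 = 41
Difference = 41 - 25 = 16
= 16 semitones


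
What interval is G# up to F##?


Working:
Letter names: G → F spans 7 letter names → a 7th
Semitones: G# → F## = 11 half-steps
A 7th of 11 semitones is a major 7th
= major 7th


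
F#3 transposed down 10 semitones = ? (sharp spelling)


Let's work it out.
F#3: chromatic position 6 in octave 3 → absolute = 3×12 + 6 = 42
Transpose down 10: 42 - 10 = 32
32 = 2×12 + 8 → G# in octave 2
Result = G#2


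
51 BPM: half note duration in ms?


Solution.
One quarter-note beat = 60000 / BPM = 60000 / 51 ms
Half note = 2 × quarter note
Duration = 2 × 60000 / 51 = 120000 / 51
= 2352.9 ms


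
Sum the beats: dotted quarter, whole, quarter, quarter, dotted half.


Step by step:
Beat values:
  dotted quarter = 1.5 beats
  whole = 4 beats
  quarter = 1 beat
  quarter = 1 beat
  dotted half = 3 beats
Sum = 1.5 + 4 + 1 + 1 + 3
= 10.5 beats


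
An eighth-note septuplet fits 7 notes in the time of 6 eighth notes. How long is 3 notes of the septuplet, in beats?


Let's work it out.
Septuplet: 7 notes occupy the space of 6 eighth notes
Space = 6 × 1/2 = 3 beats
Each septuplet note = 3 / 7 = 3/7 beats
3 notes = 3 × 3/7 = 9/7
= 9/7 beats


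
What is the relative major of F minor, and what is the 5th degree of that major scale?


Reasoning:
The relative major shares the key signature and is a minor 3rd above the minor tonic
A minor 3rd above F is Ab
→ relative major of F minor is Ab major
Ab major scale: Ab Bb C Db Eb F G
= Ab major; 5th degree = Eb


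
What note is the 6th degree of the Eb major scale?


Working:
Major scale pattern: W-W-H-W-W-W-H (2-2-1-2-2-2-1 semitones)
Starting from Eb:
  Eb + 2 semitones → F
  F + 2 semitones → G
  G + 1 semitone → Ab
  Ab + 2 semitones → Bb
  Bb + 2 semitones → C
  C + 2 semitones → D
  D + 1 semitone → Eb
Scale: Eb F G Ab Bb C D
Degree 6 = C


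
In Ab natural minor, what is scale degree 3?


Reasoning:
Natural minor scale pattern: W-H-W-W-H-W-W (2-1-2-2-1-2-2 semitones)
Starting from Ab:
  Ab + 2 semitones → Bb
  Bb + 1 semitone → Cb
  Cb + 2 semitones → Db
  Db + 2 semitones → Eb
  Eb + 1 semitone → Fb
  Fb + 2 semitones → Gb
  Gb + 2 semitones → Ab
Scale: Ab Bb Cb Db Eb Fb Gb
Degree 3 = Cb


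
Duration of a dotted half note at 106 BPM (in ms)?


One quarter-note beat = 60000 / BPM = 60000 / 106 ms
Dotted half note = 3 × quarter note
Duration = 3 × 60000 / 106 = 180000 / 106
= 1698.1 ms


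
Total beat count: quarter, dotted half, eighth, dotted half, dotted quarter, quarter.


Reasoning:
Beat values:
  quarter = 1 beat
  dotted half = 3 beats
  eighth = 0.5 beats
  dotted half = 3 beats
  dotted quarter = 1.5 beats
  quarter = 1 beat
Sum = 1 + 3 + 0.5 + 3 + 1.5 + 1
= 10 beats


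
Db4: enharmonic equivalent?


Enharmonic notes sound the same pitch but are spelled with different letter names
Db and C# name the same pitch class
= C#4


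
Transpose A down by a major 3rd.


major 3rd: 3 letter names, 4 semitones
Letter: A - 2 → F
Pitch: A - 4 semitones, spelled as an F → F
= F


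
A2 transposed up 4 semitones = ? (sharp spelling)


Working:
A2: chromatic position 9 in octave 2 → absolute = 2×12 + 9 = 33
Transpose up 4: 33 + 4 = 37
37 = 3×12 + 1 → C# in octave 3
Result = C#3


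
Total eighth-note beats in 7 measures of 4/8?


Time signature 4/8: the bottom number 8 means the eighth note gets one count
The top number 4 means 4 eighth-note beats per measure
Total = 4 × 7 measures
= 28 eighth-note beats


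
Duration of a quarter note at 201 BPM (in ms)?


Working:
One quarter-note beat = 60000 / BPM = 60000 / 201 ms
Duration = 60000 / 201
= 298.5 ms


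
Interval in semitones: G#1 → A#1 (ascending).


Step by step:
Absolute semitone position = octave×12 + chromatic position
G#1: 1×12 + 8 = 20
A#1: 1×12 + 10 = 22
Difference = 22 - 20 = 2
= 2 semitones


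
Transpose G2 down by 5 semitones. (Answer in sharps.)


Let's work it out.
G2: chromatic position 7 in octave 2 → absolute = 2×12 + 7 = 31
Transpose down 5: 31 - 5 = 26
26 = 2×12 + 2 → D in octave 2
Result = D2


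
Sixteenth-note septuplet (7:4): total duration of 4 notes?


Reasoning:
Septuplet: 7 notes occupy the space of 4 sixteenth notes
Space = 4 × 1/4 = 1 beat
Each septuplet note = 1 / 7 = 1/7 beats
4 notes = 4 × 1/7 = 4/7
= 4/7 beats


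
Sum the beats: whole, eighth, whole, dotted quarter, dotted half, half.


Reasoning:
Beat values:
  whole = 4 beats
  eighth = 0.5 beats
  whole = 4 beats
  dotted quarter = 1.5 beats
  dotted half = 3 beats
  half = 2 beats
Sum = 4 + 0.5 + 4 + 1.5 + 3 + 2
= 15 beats


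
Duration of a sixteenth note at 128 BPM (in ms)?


One quarter-note beat = 60000 / BPM = 60000 / 128 ms
Sixteenth note = 1/4 × quarter note
Duration = 1/4 × 60000 / 128 = 15000 / 128
= 117.2 ms


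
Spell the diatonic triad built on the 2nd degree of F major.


Reasoning:
F major scale: F G A Bb C D E
Diatonic triad on degree 2 stacks scale notes 2, 4, 6: G Bb D
G→Bb = 3 semitones; G→D = 7 semitones → minor triad
= G Bb D (minor)


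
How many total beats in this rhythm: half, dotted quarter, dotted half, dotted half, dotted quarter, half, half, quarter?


Let's work it out.
Beat values:
  half = 2 beats
  dotted quarter = 1.5 beats
  dotted half = 3 beats
  dotted half = 3 beats
  dotted quarter = 1.5 beats
  half = 2 beats
  half = 2 beats
  quarter = 1 beat
Sum = 2 + 1.5 + 3 + 3 + 1.5 + 2 + 2 + 1
= 16 beats


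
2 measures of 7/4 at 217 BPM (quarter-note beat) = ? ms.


Quarter-note beat duration = 60000 / 217 ms
Beats per measure (7/4) = 7
One measure = 7 × 60000 / 217 = 420000 / 217 ms
2 measures = 2 × 420000 / 217 = 840000 / 217
= 3871.0 ms


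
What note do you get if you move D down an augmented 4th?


Reasoning:
augmented 4th: 4 letter names, 6 semitones
Letter: D - 3 → A
Pitch: D - 6 semitones, spelled as an A → Ab
= Ab


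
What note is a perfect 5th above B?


Reasoning:
A 5th spans 5 letter names, so from B we land on F
A perfect 5th = 7 semitones above B
Spell F at that pitch: F#
= F#


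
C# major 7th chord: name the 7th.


Reasoning:
Major 7th chord = root + major 3rd + perfect 5th + major 7th
Seventh chords stack in thirds, so the letter names are C-E-G-B
Root: C#
Major 3rd above C#: E#
Perfect 5th above C#: G#
Major 7th above C#: B#
The 7th = B#


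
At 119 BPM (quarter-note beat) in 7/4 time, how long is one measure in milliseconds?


Quarter-note beat duration = 60000 / 119 ms
Beats per measure (7/4) = 7
One measure = 7 × 60000 / 119 = 420000 / 119 ms
= 3529.4 ms


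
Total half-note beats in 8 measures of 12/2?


Working:
Time signature 12/2: the bottom number 2 means the half note gets one count
The top number 12 means 12 half-note beats per measure
Total = 12 × 8 measures
= 96 half-note beats


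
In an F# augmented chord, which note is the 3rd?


Solution.
Augmented triad = root + major 3rd (4 semitones) + augmented 5th (8 semitones)
A triad on F# stacks thirds, so the chord tones use letter names F-A-C
Root: F#
Major 3rd above F#: A#
Augmented 5th above F#: C##
The 3rd = A#


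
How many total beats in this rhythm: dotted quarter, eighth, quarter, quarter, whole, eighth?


Beat values:
  dotted quarter = 1.5 beats
  eighth = 0.5 beats
  quarter = 1 beat
  quarter = 1 beat
  whole = 4 beats
  eighth = 0.5 beats
Sum = 1.5 + 0.5 + 1 + 1 + 4 + 0.5
= 8.5 beats


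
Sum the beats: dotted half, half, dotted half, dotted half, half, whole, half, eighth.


Working:
Beat values:
  dotted half = 3 beats
  half = 2 beats
  dotted half = 3 beats
  dotted half = 3 beats
  half = 2 beats
  whole = 4 beats
  half = 2 beats
  eighth = 0.5 beats
Sum = 3 + 2 + 3 + 3 + 2 + 4 + 2 + 0.5
= 19.5 beats


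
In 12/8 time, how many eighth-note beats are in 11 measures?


Step by step:
Time signature 12/8: the bottom number 8 means the eighth note gets one count
The top number 12 means 12 eighth-note beats per measure
Total = 12 × 11 measures
= 132 eighth-note beats


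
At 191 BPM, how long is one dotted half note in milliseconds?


Working:
One quarter-note beat = 60000 / BPM = 60000 / 191 ms
Dotted half note = 3 × quarter note
Duration = 3 × 60000 / 191 = 180000 / 191
= 942.4 ms


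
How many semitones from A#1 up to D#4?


Working:
Absolute semitone position = octave×12 + chromatic position
A#1: 1×12 + 10 = 22
D#4: 4×12 + 3 = 51
Difference = 51 - 22 = 29
= 29 semitones


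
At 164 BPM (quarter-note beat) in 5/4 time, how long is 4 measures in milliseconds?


Solution.
Quarter-note beat duration = 60000 / 164 ms
Beats per measure (5/4) = 5
One measure = 5 × 60000 / 164 = 300000 / 164 ms
4 measures = 4 × 300000 / 164 = 1200000 / 164
= 7317.1 ms


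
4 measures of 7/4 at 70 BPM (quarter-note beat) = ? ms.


Working:
Quarter-note beat duration = 60000 / 70 ms
Beats per measure (7/4) = 7
One measure = 7 × 60000 / 70 = 420000 / 70 ms
4 measures = 4 × 420000 / 70 = 1680000 / 70
= 24000.0 ms


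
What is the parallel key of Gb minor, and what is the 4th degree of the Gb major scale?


Parallel keys share the same tonic but differ in mode
Gb minor → parallel is Gb major
Gb major scale: Gb Ab Bb Cb Db Eb F
= Gb major; 4th degree = Cb


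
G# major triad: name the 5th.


Reasoning:
Major triad = root + major 3rd (4 semitones) + perfect 5th (7 semitones)
A triad on G# stacks thirds, so the chord tones use letter names G-B-D
Root: G#
Major 3rd above G#: B#
Perfect 5th above G#: D#
The 5th = D#


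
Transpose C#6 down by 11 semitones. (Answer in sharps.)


Step by step:
C#6: chromatic position 1 in octave 6 → absolute = 6×12 + 1 = 73
Transpose down 11: 73 - 11 = 62
62 = 5×12 + 2 → D in octave 5
Result = D5


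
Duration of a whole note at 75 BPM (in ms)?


One quarter-note beat = 60000 / BPM = 60000 / 75 ms
Whole note = 4 × quarter note
Duration = 4 × 60000 / 75 = 240000 / 75
= 3200.0 ms


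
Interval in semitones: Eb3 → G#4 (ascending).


Absolute semitone position = octave×12 + chromatic position
Eb3: 3×12 + 3 = 39
G#4: 4×12 + 8 = 56
Difference = 56 - 39 = 17
= 17 semitones


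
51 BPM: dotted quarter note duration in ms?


Let's work it out.
One quarter-note beat = 60000 / BPM = 60000 / 51 ms
Dotted quarter note = 3/2 × quarter note
Duration = 3/2 × 60000 / 51 = 90000 / 51
= 1764.7 ms


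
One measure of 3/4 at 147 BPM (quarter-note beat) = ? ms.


Step by step:
Quarter-note beat duration = 60000 / 147 ms
Beats per measure (3/4) = 3
One measure = 3 × 60000 / 147 = 180000 / 147 ms
= 1224.5 ms


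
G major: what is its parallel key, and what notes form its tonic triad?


Solution.
Parallel keys share the same tonic but differ in mode
G major → parallel is G minor
Tonic triad of G minor = G Bb D
= G minor; triad = G Bb D
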